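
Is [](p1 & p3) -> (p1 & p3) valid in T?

Tableau for the negation ~([](p1 & p3) -> (p1 & p3)):
1. ~([](p1 & p3) -> (p1 & p3)), u
2. [](p1 & p3), u
3. ~(p1 & p3), u
4. p1 & p3, u
5. p1, u
6. p3, u
7. ~p3, u
Accessibility: uRu
Branch closes: p3 and ~p3 both at u.
Every branch of the negation's tableau closes; the branch above is one of them.

Valid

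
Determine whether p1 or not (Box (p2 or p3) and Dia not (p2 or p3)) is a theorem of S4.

Valid in S4

Tableau for the negation not (p1 or not (Box (p2 or p3) and Dia not (p2 or p3))):
1. not (p1 or not (Box (p2 or p3) and Dia not (p2 or p3))), u
2. not p1, u
3. Box (p2 or p3) and Dia not (p2 or p3), u
4. Box (p2 or p3), u
5. Dia not (p2 or p3), u
6. p2 or p3, u
7. p3, u
8. not (p2 or p3), v
9. not p2, v
10. not p3, v
11. p2 or p3, v
12. p3, v
Accessibility: uRu, uRv, vRv
Branch closes: p3 and not p3 both at v.
Every branch of the negation's tableau closes; the branch above is one of them.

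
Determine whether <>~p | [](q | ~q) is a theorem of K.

Tableau for the negation ~(<>~p | [](q | ~q)):
1. ~(<>~p | [](q | ~q)), 0
2. ~<>~p, 0
3. ~[](q | ~q), 0
4. ~(q | ~q), 1
5. ~q, 1
6. q, 1
Accessibility: 0R1
Branch closes: q and ~q both at 1.
All branches of the negation close; one closing branch shown above.

Valid in K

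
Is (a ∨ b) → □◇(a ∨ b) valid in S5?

Valid

Tableau for the negation ¬((a ∨ b) → □◇(a ∨ b)):
1. ¬((a ∨ b) → □◇(a ∨ b)), u
2. a ∨ b, u
3. ¬□◇(a ∨ b), u
4. b, u
5. ¬◇(a ∨ b), v
6. ¬(a ∨ b), u
7. ¬a, u
8. ¬b, u
Accessibility: uRu, uRv, vRu, vRv
Branch closes: b and ¬b both at u.
All branches of the negation close; one closing branch shown above.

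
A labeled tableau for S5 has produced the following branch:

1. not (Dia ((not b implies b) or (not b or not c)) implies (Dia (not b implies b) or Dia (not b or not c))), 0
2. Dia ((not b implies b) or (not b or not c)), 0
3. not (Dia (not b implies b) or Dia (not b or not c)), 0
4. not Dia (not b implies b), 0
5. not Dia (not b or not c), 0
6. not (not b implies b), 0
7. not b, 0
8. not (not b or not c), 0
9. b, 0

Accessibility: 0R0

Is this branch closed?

Both b and not b appear at 0.

Closed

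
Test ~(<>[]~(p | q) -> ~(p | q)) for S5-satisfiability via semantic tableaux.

Unsatisfiable

1. ~(<>[]~(p | q) -> ~(p | q)), 0
2. <>[]~(p | q), 0
3. p | q, 0
4. q, 0
5. []~(p | q), 1
6. ~(p | q), 0
7. ~p, 0
8. ~q, 0
Accessibility: 0R0, 0R1, 1R0, 1R1
Branch closes: q and ~q both at 0.
(One branch shown.) All branches close.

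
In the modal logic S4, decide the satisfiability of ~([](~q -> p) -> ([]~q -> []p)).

1. ~([](~q -> p) -> ([]~q -> []p)), w0
2. [](~q -> p), w0   [~->-rule on 1]
3. ~([]~q -> []p), w0   [~->-rule on 1]
4. []~q, w0   [~->-rule on 3]
5. ~[]p, w0   [~->-rule on 3]
6. ~q -> p, w0   [[]-rule on 2 via w0Rw0]
7. ~q, w0   [[]-rule on 4 via w0Rw0]
8. p, w0   [->-rule on 6 (branches; this branch)]
9. ~p, w1   [~[]-rule on 5: fresh world w1, w0Rw1]
10. ~q -> p, w1   [[]-rule on 2 via w0Rw1]
11. ~q, w1   [[]-rule on 4 via w0Rw1]
12. p, w1   [->-rule on 10 (branches; this branch)]
Accessibility: w0Rw0, w0Rw1, w1Rw1
Branch closes: p and ~p both at w1.
(One branch shown.) All branches close.

Unsatisfiable (every branch closes)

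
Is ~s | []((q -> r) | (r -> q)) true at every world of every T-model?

Valid in T

Tableau for the negation ~(~s | []((q -> r) | (r -> q))):
1. ~(~s | []((q -> r) | (r -> q))), 0
2. s, 0
3. ~[]((q -> r) | (r -> q)), 0
4. ~((q -> r) | (r -> q)), 1
5. ~(q -> r), 1
6. ~(r -> q), 1
7. q, 1
8. ~r, 1
9. r, 1
10. ~q, 1
Accessibility: 0R0, 0R1, 1R1
Branch closes: r and ~r both at 1.
All branches of the negation close; one closing branch shown above.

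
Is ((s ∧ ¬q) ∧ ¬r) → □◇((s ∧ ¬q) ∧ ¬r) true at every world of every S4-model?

No, not valid

Tableau for the negation ¬(((s ∧ ¬q) ∧ ¬r) → □◇((s ∧ ¬q) ∧ ¬r)):
1. ¬(((s ∧ ¬q) ∧ ¬r) → □◇((s ∧ ¬q) ∧ ¬r)), 0
2. (s ∧ ¬q) ∧ ¬r, 0
3. ¬□◇((s ∧ ¬q) ∧ ¬r), 0
4. s ∧ ¬q, 0
5. ¬r, 0
6. s, 0
7. ¬q, 0
8. ¬◇((s ∧ ¬q) ∧ ¬r), 1
9. ¬((s ∧ ¬q) ∧ ¬r), 1
10. r, 1
Accessibility: 0R0, 0R1, 1R1
The negation has an open branch (countermodel exists).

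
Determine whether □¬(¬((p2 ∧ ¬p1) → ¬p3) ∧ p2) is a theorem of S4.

Not valid

Tableau for the negation ¬□¬(¬((p2 ∧ ¬p1) → ¬p3) ∧ p2):
1. ¬□¬(¬((p2 ∧ ¬p1) → ¬p3) ∧ p2), w0
2. ¬((p2 ∧ ¬p1) → ¬p3) ∧ p2, w1   [¬□-rule on 1: fresh world w1, w0Rw1]
3. ¬((p2 ∧ ¬p1) → ¬p3), w1   [∧-rule on 2]
4. p2, w1   [∧-rule on 2]
5. p2 ∧ ¬p1, w1   [¬→-rule on 3]
6. p3, w1   [¬→-rule on 3]
7. ¬p1, w1   [∧-rule on 5]
Accessibility: w0Rw0, w0Rw1, w1Rw1
The negation has an open branch (countermodel exists).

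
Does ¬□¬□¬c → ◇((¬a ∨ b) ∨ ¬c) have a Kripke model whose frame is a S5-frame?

1. ¬□¬□¬c → ◇((¬a ∨ b) ∨ ¬c), 0
2. ◇((¬a ∨ b) ∨ ¬c), 0
3. (¬a ∨ b) ∨ ¬c, 1
4. ¬c, 1
Accessibility: 0R0, 0R1, 1R0, 1R1

Satisfiable (open branch found)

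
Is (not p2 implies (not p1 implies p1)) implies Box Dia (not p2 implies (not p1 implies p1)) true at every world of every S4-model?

Invalid (countermodel exists)

Tableau for the negation not ((not p2 implies (not p1 implies p1)) implies Box Dia (not p2 implies (not p1 implies p1))):
1. not ((not p2 implies (not p1 implies p1)) implies Box Dia (not p2 implies (not p1 implies p1))), 0
2. not p2 implies (not p1 implies p1), 0
3. not Box Dia (not p2 implies (not p1 implies p1)), 0
4. not p1 implies p1, 0
5. p1, 0
6. not Dia (not p2 implies (not p1 implies p1)), 1
7. not (not p2 implies (not p1 implies p1)), 1
8. not p2, 1
9. not (not p1 implies p1), 1
10. not p1, 1
Accessibility: 0R0, 0R1, 1R1
The negation has an open branch (countermodel exists).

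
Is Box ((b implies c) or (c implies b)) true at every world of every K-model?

Tableau for the negation not Box ((b implies c) or (c implies b)):
1. not Box ((b implies c) or (c implies b)), w0
2. not ((b implies c) or (c implies b)), w1
3. not (b implies c), w1
4. not (c implies b), w1
5. b, w1
6. not c, w1
7. c, w1
8. not b, w1
Accessibility: w0Rw1
Branch closes: c and not c both at w1.
All branches of the negation close; one closing branch shown above.

Valid in K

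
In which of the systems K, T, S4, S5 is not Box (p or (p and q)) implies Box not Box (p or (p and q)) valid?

S5

S4-tableau for the negation not (not Box (p or (p and q)) implies Box not Box (p or (p and q))):
1. not (not Box (p or (p and q)) implies Box not Box (p or (p and q))), u
2. not Box (p or (p and q)), u   [neg-implies-rule on 1]
3. not Box not Box (p or (p and q)), u   [neg-implies-rule on 1]
4. not (p or (p and q)), v   [neg-Box-rule on 2: fresh world v, uRv]
5. not p, v   [neg-or-rule on 4]
6. not (p and q), v   [neg-or-rule on 4]
7. not q, v   [neg-and-rule on 6 (branches; this branch)]
8. Box (p or (p and q)), w   [neg-Box-rule on 3: fresh world w, uRw]
9. p or (p and q), w   [Box-rule on 8 via wRw]
10. p and q, w   [or-rule on 9 (branches; this branch)]
11. p, w   [and-rule on 10]
12. q, w   [and-rule on 10]
Accessibility: uRu, uRv, uRw, vRv, wRw
Complete open branch: countermodel on an S4-frame, so not valid in S4, nor in K, T (the same frame is also a K-frame and a T-frame).
S5-tableau for the negation not (not Box (p or (p and q)) implies Box not Box (p or (p and q))):
1. not (not Box (p or (p and q)) implies Box not Box (p or (p and q))), u
2. not Box (p or (p and q)), u   [neg-implies-rule on 1]
3. not Box not Box (p or (p and q)), u   [neg-implies-rule on 1]
4. not (p or (p and q)), v   [neg-Box-rule on 2: fresh world v, uRv]
5. not p, v   [neg-or-rule on 4]
6. not (p and q), v   [neg-or-rule on 4]
7. not q, v   [neg-and-rule on 6 (branches; this branch)]
8. Box (p or (p and q)), w   [neg-Box-rule on 3: fresh world w, uRw]
9. p or (p and q), u   [Box-rule on 8 via wRu]
10. p or (p and q), v   [Box-rule on 8 via wRv]
11. p or (p and q), w   [Box-rule on 8 via wRw]
12. p and q, u   [or-rule on 9 (branches; this branch)]
13. p, u   [and-rule on 12]
14. q, u   [and-rule on 12]
15. p and q, v   [or-rule on 10 (branches; this branch)]
16. p, v   [and-rule on 15]
17. q, v   [and-rule on 15]
Accessibility: uRu, uRv, uRw, vRu, vRv, vRw, wRu, wRv, wRw
Branch closes: p and not p both at v.
Every branch closes (one shown): valid in S5.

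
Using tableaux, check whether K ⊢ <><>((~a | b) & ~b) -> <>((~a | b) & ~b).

Not valid

Tableau for the negation ~(<><>((~a | b) & ~b) -> <>((~a | b) & ~b)):
1. ~(<><>((~a | b) & ~b) -> <>((~a | b) & ~b)), u
2. <><>((~a | b) & ~b), u
3. ~<>((~a | b) & ~b), u
4. <>((~a | b) & ~b), v
5. ~((~a | b) & ~b), v
6. b, v
7. (~a | b) & ~b, w
8. ~a | b, w
9. ~b, w
10. ~a, w
Accessibility: uRv, vRw
The negation has an open branch (countermodel exists).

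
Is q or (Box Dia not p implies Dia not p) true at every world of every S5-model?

Tableau for the negation not (q or (Box Dia not p implies Dia not p)):
1. not (q or (Box Dia not p implies Dia not p)), w0
2. not q, w0   [neg-or-rule on 1]
3. not (Box Dia not p implies Dia not p), w0   [neg-or-rule on 1]
4. Box Dia not p, w0   [neg-implies-rule on 3]
5. not Dia not p, w0   [neg-implies-rule on 3]
6. Dia not p, w0   [Box-rule on 4 via w0Rw0]
7. p, w0   [neg-Dia-rule on 5 via w0Rw0]
8. not p, w1   [Dia-rule on 6: fresh world w1, w0Rw1]
9. Dia not p, w1   [Box-rule on 4 via w0Rw1]
10. p, w1   [neg-Dia-rule on 5 via w0Rw1]
Accessibility: w0Rw0, w0Rw1, w1Rw0, w1Rw1
Branch closes: p and not p both at w1.
Every branch of the negation's tableau closes; the branch above is one of them.

Valid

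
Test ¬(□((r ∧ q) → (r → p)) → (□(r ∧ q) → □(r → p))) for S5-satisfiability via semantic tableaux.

No, unsatisfiable

1. ¬(□((r ∧ q) → (r → p)) → (□(r ∧ q) → □(r → p))), 0
2. □((r ∧ q) → (r → p)), 0   [¬→-rule on 1]
3. ¬(□(r ∧ q) → □(r → p)), 0   [¬→-rule on 1]
4. □(r ∧ q), 0   [¬→-rule on 3]
5. ¬□(r → p), 0   [¬→-rule on 3]
6. (r ∧ q) → (r → p), 0   [□-rule on 2 via 0R0]
7. r ∧ q, 0   [□-rule on 4 via 0R0]
8. r, 0   [∧-rule on 7]
9. q, 0   [∧-rule on 7]
10. r → p, 0   [→-rule on 6 (branches; this branch)]
11. p, 0   [→-rule on 10 (branches; this branch)]
12. ¬(r → p), 1   [¬□-rule on 5: fresh world 1, 0R1]
13. r, 1   [¬→-rule on 12]
14. ¬p, 1   [¬→-rule on 12]
15. (r ∧ q) → (r → p), 1   [□-rule on 2 via 0R1]
16. r ∧ q, 1   [□-rule on 4 via 0R1]
17. q, 1   [∧-rule on 16]
18. r → p, 1   [→-rule on 15 (branches; this branch)]
19. p, 1   [→-rule on 18 (branches; this branch)]
Accessibility: 0R0, 0R1, 1R0, 1R1
Branch closes: p and ¬p both at 1.
All branches of the tableau close; one closing branch shown above.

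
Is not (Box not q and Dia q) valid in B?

Valid

Tableau for the negation Box not q and Dia q:
1. Box not q and Dia q, u
2. Box not q, u
3. Dia q, u
4. not q, u
5. q, v
6. not q, v
Accessibility: uRu, uRv, vRu, vRv
Branch closes: q and not q both at v.
Every branch of the negation's tableau closes; the branch above is one of them.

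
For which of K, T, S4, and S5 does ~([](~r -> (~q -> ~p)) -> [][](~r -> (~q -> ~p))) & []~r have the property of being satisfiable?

K, T

S4-tableau for the formula:
1. ~([](~r -> (~q -> ~p)) -> [][](~r -> (~q -> ~p))) & []~r, 0
2. ~([](~r -> (~q -> ~p)) -> [][](~r -> (~q -> ~p))), 0
3. []~r, 0
4. [](~r -> (~q -> ~p)), 0
5. ~[][](~r -> (~q -> ~p)), 0
6. ~r, 0
7. ~r -> (~q -> ~p), 0
8. ~q -> ~p, 0
9. ~p, 0
10. ~[](~r -> (~q -> ~p)), 1
11. ~r, 1
12. ~r -> (~q -> ~p), 1
13. ~q -> ~p, 1
14. ~p, 1
15. ~(~r -> (~q -> ~p)), 2
16. ~r, 2
17. ~(~q -> ~p), 2
18. ~q, 2
19. p, 2
20. ~r -> (~q -> ~p), 2
21. ~q -> ~p, 2
22. ~p, 2
Accessibility: 0R0, 0R1, 0R2, 1R1, 1R2, 2R2
Branch closes: p and ~p both at 2.
Every branch closes (one shown): unsatisfiable in S4, hence also in S5 (every S5-frame is an S4-frame).
T-tableau for the formula:
1. ~([](~r -> (~q -> ~p)) -> [][](~r -> (~q -> ~p))) & []~r, 0
2. ~([](~r -> (~q -> ~p)) -> [][](~r -> (~q -> ~p))), 0
3. []~r, 0
4. [](~r -> (~q -> ~p)), 0
5. ~[][](~r -> (~q -> ~p)), 0
6. ~r, 0
7. ~r -> (~q -> ~p), 0
8. ~q -> ~p, 0
9. ~p, 0
10. ~[](~r -> (~q -> ~p)), 1
11. ~r, 1
12. ~r -> (~q -> ~p), 1
13. ~q -> ~p, 1
14. ~p, 1
15. ~(~r -> (~q -> ~p)), 2
16. ~r, 2
17. ~(~q -> ~p), 2
18. ~q, 2
19. p, 2
Accessibility: 0R0, 0R1, 1R1, 1R2, 2R2
Complete open branch: satisfiable in T, hence also in K (this T-model is also a K-model).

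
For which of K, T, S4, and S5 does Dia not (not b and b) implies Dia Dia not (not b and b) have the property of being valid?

T, S4, S5

K-tableau for the negation not (Dia not (not b and b) implies Dia Dia not (not b and b)):
1. not (Dia not (not b and b) implies Dia Dia not (not b and b)), u
2. Dia not (not b and b), u
3. not Dia Dia not (not b and b), u
4. not (not b and b), v
5. not Dia not (not b and b), v
6. not b, v
Accessibility: uRv
Complete open branch: countermodel on a K-frame, so not valid in K.
T-tableau for the negation not (Dia not (not b and b) implies Dia Dia not (not b and b)):
1. not (Dia not (not b and b) implies Dia Dia not (not b and b)), u
2. Dia not (not b and b), u
3. not Dia Dia not (not b and b), u
4. not Dia not (not b and b), u
5. not b and b, u
6. not b, u
7. b, u
Accessibility: uRu
Branch closes: b and not b both at u.
Every branch closes (one shown): valid in T, hence also in S4, S5 (every theorem of T is a theorem of S4 and S5).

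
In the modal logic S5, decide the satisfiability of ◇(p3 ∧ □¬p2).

Satisfiable

1. ◇(p3 ∧ □¬p2), u
2. p3 ∧ □¬p2, v   [◇-rule on 1: fresh world v, uRv]
3. p3, v   [∧-rule on 2]
4. □¬p2, v   [∧-rule on 2]
5. ¬p2, u   [□-rule on 4 via vRu]
6. ¬p2, v   [□-rule on 4 via vRv]
Accessibility: uRu, uRv, vRu, vRv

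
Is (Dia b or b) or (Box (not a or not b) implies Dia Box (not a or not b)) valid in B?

Tableau for the negation not ((Dia b or b) or (Box (not a or not b) implies Dia Box (not a or not b))):
1. not ((Dia b or b) or (Box (not a or not b) implies Dia Box (not a or not b))), u
2. not (Dia b or b), u
3. not (Box (not a or not b) implies Dia Box (not a or not b)), u
4. not Dia b, u
5. not b, u
6. Box (not a or not b), u
7. not Dia Box (not a or not b), u
8. not a or not b, u
9. not Box (not a or not b), u
10. not (not a or not b), v
11. a, v
12. b, v
13. not b, v
Accessibility: uRu, uRv, vRu, vRv
Branch closes: b and not b both at v.
All branches of the negation close; one closing branch shown above.

Valid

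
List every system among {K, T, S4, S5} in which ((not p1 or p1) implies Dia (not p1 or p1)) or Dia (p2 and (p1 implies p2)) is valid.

T, S4, S5

T-tableau for the negation not (((not p1 or p1) implies Dia (not p1 or p1)) or Dia (p2 and (p1 implies p2))):
1. not (((not p1 or p1) implies Dia (not p1 or p1)) or Dia (p2 and (p1 implies p2))), w0
2. not ((not p1 or p1) implies Dia (not p1 or p1)), w0
3. not Dia (p2 and (p1 implies p2)), w0
4. not p1 or p1, w0
5. not Dia (not p1 or p1), w0
6. not (p2 and (p1 implies p2)), w0
7. not (not p1 or p1), w0
8. p1, w0
9. not p1, w0
Accessibility: w0Rw0
Branch closes: p1 and not p1 both at w0.
Every branch closes (one shown): valid in T, hence also in S4, S5 (every theorem of T is a theorem of S4 and S5).
K-tableau for the negation not (((not p1 or p1) implies Dia (not p1 or p1)) or Dia (p2 and (p1 implies p2))):
1. not (((not p1 or p1) implies Dia (not p1 or p1)) or Dia (p2 and (p1 implies p2))), w0
2. not ((not p1 or p1) implies Dia (not p1 or p1)), w0
3. not Dia (p2 and (p1 implies p2)), w0
4. not p1 or p1, w0
5. not Dia (not p1 or p1), w0
6. p1, w0
Complete open branch: countermodel on a K-frame, so not valid in K.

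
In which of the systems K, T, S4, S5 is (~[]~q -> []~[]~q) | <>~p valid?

S4-tableau for the negation ~((~[]~q -> []~[]~q) | <>~p):
1. ~((~[]~q -> []~[]~q) | <>~p), u
2. ~(~[]~q -> []~[]~q), u
3. ~<>~p, u
4. ~[]~q, u
5. ~[]~[]~q, u
6. p, u
7. q, v
8. p, v
9. []~q, w
10. p, w
11. ~q, w
Accessibility: uRu, uRv, uRw, vRv, wRw
Complete open branch: countermodel on an S4-frame, so not valid in S4, nor in K, T (the same frame is also a K-frame and a T-frame).
S5-tableau for the negation ~((~[]~q -> []~[]~q) | <>~p):
1. ~((~[]~q -> []~[]~q) | <>~p), u
2. ~(~[]~q -> []~[]~q), u
3. ~<>~p, u
4. ~[]~q, u
5. ~[]~[]~q, u
6. p, u
7. q, v
8. p, v
9. []~q, w
10. p, w
11. ~q, u
12. ~q, v
Accessibility: uRu, uRv, uRw, vRu, vRv, vRw, wRu, wRv, wRw
Branch closes: q and ~q both at v.
Every branch closes (one shown): valid in S5.

S5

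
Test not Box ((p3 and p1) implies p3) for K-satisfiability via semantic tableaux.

1. not Box ((p3 and p1) implies p3), u
2. not ((p3 and p1) implies p3), v   [neg-Box-rule on 1: fresh world v, uRv]
3. p3 and p1, v   [neg-implies-rule on 2]
4. not p3, v   [neg-implies-rule on 2]
5. p3, v   [and-rule on 3]
6. p1, v   [and-rule on 3]
Accessibility: uRv
Branch closes: p3 and not p3 both at v.
(One branch shown.) All branches close.

Unsatisfiable (every branch closes)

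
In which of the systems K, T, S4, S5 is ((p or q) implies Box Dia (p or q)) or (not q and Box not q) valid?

S5

S5-tableau for the negation not (((p or q) implies Box Dia (p or q)) or (not q and Box not q)):
1. not (((p or q) implies Box Dia (p or q)) or (not q and Box not q)), w0
2. not ((p or q) implies Box Dia (p or q)), w0
3. not (not q and Box not q), w0
4. p or q, w0
5. not Box Dia (p or q), w0
6. not Box not q, w0
7. q, w0
8. not Dia (p or q), w1
9. not (p or q), w0
10. not p, w0
11. not q, w0
Accessibility: w0Rw0, w0Rw1, w1Rw0, w1Rw1
Branch closes: q and not q both at w0.
Every branch closes (one shown): valid in S5.
S4-tableau for the negation not (((p or q) implies Box Dia (p or q)) or (not q and Box not q)):
1. not (((p or q) implies Box Dia (p or q)) or (not q and Box not q)), w0
2. not ((p or q) implies Box Dia (p or q)), w0
3. not (not q and Box not q), w0
4. p or q, w0
5. not Box Dia (p or q), w0
6. not Box not q, w0
7. q, w0
8. not Dia (p or q), w1
9. not (p or q), w1
10. not p, w1
11. not q, w1
12. q, w2
Accessibility: w0Rw0, w0Rw1, w0Rw2, w1Rw1, w2Rw2
Complete open branch: countermodel on an S4-frame, so not valid in S4, nor in K, T (the same frame is also a K-frame and a T-frame).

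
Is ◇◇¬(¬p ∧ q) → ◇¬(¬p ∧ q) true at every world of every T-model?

Tableau for the negation ¬(◇◇¬(¬p ∧ q) → ◇¬(¬p ∧ q)):
1. ¬(◇◇¬(¬p ∧ q) → ◇¬(¬p ∧ q)), w0
2. ◇◇¬(¬p ∧ q), w0
3. ¬◇¬(¬p ∧ q), w0
4. ¬p ∧ q, w0
5. ¬p, w0
6. q, w0
7. ◇¬(¬p ∧ q), w1
8. ¬p ∧ q, w1
9. ¬p, w1
10. q, w1
11. ¬(¬p ∧ q), w2
12. ¬q, w2
Accessibility: w0Rw0, w0Rw1, w1Rw1, w1Rw2, w2Rw2
The negation has an open branch (countermodel exists).

Invalid (countermodel exists)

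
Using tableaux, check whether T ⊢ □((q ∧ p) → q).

Tableau for the negation ¬□((q ∧ p) → q):
1. ¬□((q ∧ p) → q), w0
2. ¬((q ∧ p) → q), w1   [¬□-rule on 1: fresh world w1, w0Rw1]
3. q ∧ p, w1   [¬→-rule on 2]
4. ¬q, w1   [¬→-rule on 2]
5. q, w1   [∧-rule on 3]
6. p, w1   [∧-rule on 3]
Accessibility: w0Rw0, w0Rw1, w1Rw1
Branch closes: q and ¬q both at w1.
Every branch of the negation's tableau closes; the branch above is one of them.

Valid in T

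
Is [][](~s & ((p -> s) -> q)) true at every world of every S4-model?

Tableau for the negation ~[][](~s & ((p -> s) -> q)):
1. ~[][](~s & ((p -> s) -> q)), u
2. ~[](~s & ((p -> s) -> q)), v   [~[]-rule on 1: fresh world v, uRv]
3. ~(~s & ((p -> s) -> q)), w   [~[]-rule on 2: fresh world w, vRw]
4. ~((p -> s) -> q), w   [~&-rule on 3 (branches; this branch)]
5. p -> s, w   [~->-rule on 4]
6. ~q, w   [~->-rule on 4]
7. s, w   [->-rule on 5 (branches; this branch)]
Accessibility: uRu, uRv, uRw, vRv, vRw, wRw
The negation has an open branch (countermodel exists).

Not valid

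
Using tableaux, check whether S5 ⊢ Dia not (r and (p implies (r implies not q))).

Not valid

Tableau for the negation not Dia not (r and (p implies (r implies not q))):
1. not Dia not (r and (p implies (r implies not q))), w0
2. r and (p implies (r implies not q)), w0
3. r, w0
4. p implies (r implies not q), w0
5. r implies not q, w0
6. not q, w0
Accessibility: w0Rw0
The negation has an open branch (countermodel exists).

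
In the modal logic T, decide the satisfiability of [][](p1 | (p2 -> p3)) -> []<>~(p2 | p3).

Satisfiable (open branch found)

1. [][](p1 | (p2 -> p3)) -> []<>~(p2 | p3), w0
2. []<>~(p2 | p3), w0   [->-rule on 1 (branches; this branch)]
3. <>~(p2 | p3), w0   [[]-rule on 2 via w0Rw0]
4. ~(p2 | p3), w1   [<>-rule on 3: fresh world w1, w0Rw1]
5. ~p2, w1   [~|-rule on 4]
6. ~p3, w1   [~|-rule on 4]
7. <>~(p2 | p3), w1   [[]-rule on 2 via w0Rw1]
8. ~(p2 | p3), w2   [<>-rule on 7: fresh world w2, w1Rw2]
9. ~p2, w2   [~|-rule on 8]
10. ~p3, w2   [~|-rule on 8]
Accessibility: w0Rw0, w0Rw1, w1Rw1, w1Rw2, w2Rw2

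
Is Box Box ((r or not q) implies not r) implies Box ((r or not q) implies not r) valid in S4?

Tableau for the negation not (Box Box ((r or not q) implies not r) implies Box ((r or not q) implies not r)):
1. not (Box Box ((r or not q) implies not r) implies Box ((r or not q) implies not r)), w0
2. Box Box ((r or not q) implies not r), w0   [neg-implies-rule on 1]
3. not Box ((r or not q) implies not r), w0   [neg-implies-rule on 1]
4. Box ((r or not q) implies not r), w0   [Box-rule on 2 via w0Rw0]
5. (r or not q) implies not r, w0   [Box-rule on 4 via w0Rw0]
6. not (r or not q), w0   [implies-rule on 5 (branches; this branch)]
7. not r, w0   [neg-or-rule on 6]
8. q, w0   [neg-or-rule on 6]
9. not ((r or not q) implies not r), w1   [neg-Box-rule on 3: fresh world w1, w0Rw1]
10. r or not q, w1   [neg-implies-rule on 9]
11. r, w1   [neg-implies-rule on 9]
12. Box ((r or not q) implies not r), w1   [Box-rule on 2 via w0Rw1]
13. (r or not q) implies not r, w1   [Box-rule on 4 via w0Rw1]
14. not q, w1   [or-rule on 10 (branches; this branch)]
15. not (r or not q), w1   [implies-rule on 13 (branches; this branch)]
16. not r, w1   [neg-or-rule on 15]
17. q, w1   [neg-or-rule on 15]
Accessibility: w0Rw0, w0Rw1, w1Rw1
Branch closes: r and not r both at w1.
All branches of the negation close; one closing branch shown above.

Yes, valid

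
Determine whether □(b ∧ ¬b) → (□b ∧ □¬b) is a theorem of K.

Valid in K

Tableau for the negation ¬(□(b ∧ ¬b) → (□b ∧ □¬b)):
1. ¬(□(b ∧ ¬b) → (□b ∧ □¬b)), w0
2. □(b ∧ ¬b), w0
3. ¬(□b ∧ □¬b), w0
4. ¬□¬b, w0
5. b, w1
6. b ∧ ¬b, w1
7. ¬b, w1
Accessibility: w0Rw1
Branch closes: b and ¬b both at w1.
All branches of the negation close; one closing branch shown above.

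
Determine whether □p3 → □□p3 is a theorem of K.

Invalid (countermodel exists)

Tableau for the negation ¬(□p3 → □□p3):
1. ¬(□p3 → □□p3), 0
2. □p3, 0
3. ¬□□p3, 0
4. ¬□p3, 1
5. p3, 1
6. ¬p3, 2
Accessibility: 0R1, 1R2
The negation has an open branch (countermodel exists).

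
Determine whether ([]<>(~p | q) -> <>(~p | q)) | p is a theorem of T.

Valid in T

Tableau for the negation ~(([]<>(~p | q) -> <>(~p | q)) | p):
1. ~(([]<>(~p | q) -> <>(~p | q)) | p), u
2. ~([]<>(~p | q) -> <>(~p | q)), u
3. ~p, u
4. []<>(~p | q), u
5. ~<>(~p | q), u
6. <>(~p | q), u
7. ~(~p | q), u
8. p, u
9. ~q, u
Accessibility: uRu
Branch closes: p and ~p both at u.
All branches of the negation close; one closing branch shown above.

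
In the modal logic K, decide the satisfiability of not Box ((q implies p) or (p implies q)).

No, unsatisfiable

1. not Box ((q implies p) or (p implies q)), u
2. not ((q implies p) or (p implies q)), v
3. not (q implies p), v
4. not (p implies q), v
5. q, v
6. not p, v
7. p, v
8. not q, v
Accessibility: uRv
Branch closes: p and not p both at v.
(One branch shown.) All branches close.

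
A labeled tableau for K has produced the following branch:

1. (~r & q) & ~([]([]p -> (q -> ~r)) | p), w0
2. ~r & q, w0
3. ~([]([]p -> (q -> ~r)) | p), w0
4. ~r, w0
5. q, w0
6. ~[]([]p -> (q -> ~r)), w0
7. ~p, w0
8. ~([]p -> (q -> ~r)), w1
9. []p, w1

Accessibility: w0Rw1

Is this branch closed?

No atom appears with both signs at the same world.

Not closed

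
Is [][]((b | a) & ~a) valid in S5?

Tableau for the negation ~[][]((b | a) & ~a):
1. ~[][]((b | a) & ~a), w0
2. ~[]((b | a) & ~a), w1
3. ~((b | a) & ~a), w2
4. a, w2
Accessibility: w0Rw0, w0Rw1, w0Rw2, w1Rw0, w1Rw1, w1Rw2, w2Rw0, w2Rw1, w2Rw2
The negation has an open branch (countermodel exists).

Invalid (countermodel exists)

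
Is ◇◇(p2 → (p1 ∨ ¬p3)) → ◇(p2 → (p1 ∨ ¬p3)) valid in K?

Tableau for the negation ¬(◇◇(p2 → (p1 ∨ ¬p3)) → ◇(p2 → (p1 ∨ ¬p3))):
1. ¬(◇◇(p2 → (p1 ∨ ¬p3)) → ◇(p2 → (p1 ∨ ¬p3))), u
2. ◇◇(p2 → (p1 ∨ ¬p3)), u   [¬→-rule on 1]
3. ¬◇(p2 → (p1 ∨ ¬p3)), u   [¬→-rule on 1]
4. ◇(p2 → (p1 ∨ ¬p3)), v   [◇-rule on 2: fresh world v, uRv]
5. ¬(p2 → (p1 ∨ ¬p3)), v   [¬◇-rule on 3 via uRv]
6. p2, v   [¬→-rule on 5]
7. ¬(p1 ∨ ¬p3), v   [¬→-rule on 5]
8. ¬p1, v   [¬∨-rule on 7]
9. p3, v   [¬∨-rule on 7]
10. p2 → (p1 ∨ ¬p3), w   [◇-rule on 4: fresh world w, vRw]
11. p1 ∨ ¬p3, w   [→-rule on 10 (branches; this branch)]
12. ¬p3, w   [∨-rule on 11 (branches; this branch)]
Accessibility: uRv, vRw
The negation has an open branch (countermodel exists).

Not valid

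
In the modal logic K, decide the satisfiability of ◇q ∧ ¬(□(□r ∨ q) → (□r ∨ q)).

1. ◇q ∧ ¬(□(□r ∨ q) → (□r ∨ q)), u
2. ◇q, u
3. ¬(□(□r ∨ q) → (□r ∨ q)), u
4. □(□r ∨ q), u
5. ¬(□r ∨ q), u
6. ¬□r, u
7. ¬q, u
8. q, v
9. □r ∨ q, v
10. ¬r, w
11. □r ∨ q, w
12. q, w
Accessibility: uRv, uRw

Satisfiable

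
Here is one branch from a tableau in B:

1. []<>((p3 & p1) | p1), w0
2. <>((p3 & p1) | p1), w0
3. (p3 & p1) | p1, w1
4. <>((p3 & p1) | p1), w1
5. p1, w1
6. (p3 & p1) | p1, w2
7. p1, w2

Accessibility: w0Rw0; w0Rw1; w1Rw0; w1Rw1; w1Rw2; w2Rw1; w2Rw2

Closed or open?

No, open

No world carries both an atom and its negation.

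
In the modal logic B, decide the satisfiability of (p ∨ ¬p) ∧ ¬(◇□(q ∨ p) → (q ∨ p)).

Unsatisfiable

1. (p ∨ ¬p) ∧ ¬(◇□(q ∨ p) → (q ∨ p)), u
2. p ∨ ¬p, u   [∧-rule on 1]
3. ¬(◇□(q ∨ p) → (q ∨ p)), u   [∧-rule on 1]
4. ◇□(q ∨ p), u   [¬→-rule on 3]
5. ¬(q ∨ p), u   [¬→-rule on 3]
6. ¬q, u   [¬∨-rule on 5]
7. ¬p, u   [¬∨-rule on 5]
8. □(q ∨ p), v   [◇-rule on 4: fresh world v, uRv]
9. q ∨ p, u   [□-rule on 8 via vRu]
10. q ∨ p, v   [□-rule on 8 via vRv]
11. p, u   [∨-rule on 9 (branches; this branch)]
Accessibility: uRu, uRv, vRu, vRv
Branch closes: p and ¬p both at u.
All branches of the tableau close; one closing branch shown above.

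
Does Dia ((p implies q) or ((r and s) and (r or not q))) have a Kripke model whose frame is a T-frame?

1. Dia ((p implies q) or ((r and s) and (r or not q))), 0
2. (p implies q) or ((r and s) and (r or not q)), 1
3. (r and s) and (r or not q), 1
4. r and s, 1
5. r or not q, 1
6. r, 1
7. s, 1
8. not q, 1
Accessibility: 0R0, 0R1, 1R1

Yes, satisfiable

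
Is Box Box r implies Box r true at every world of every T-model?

Tableau for the negation not (Box Box r implies Box r):
1. not (Box Box r implies Box r), 0
2. Box Box r, 0
3. not Box r, 0
4. Box r, 0
5. r, 0
6. not r, 1
7. Box r, 1
8. r, 1
Accessibility: 0R0, 0R1, 1R1
Branch closes: r and not r both at 1.
Every branch of the negation's tableau closes; the branch above is one of them.

Yes, valid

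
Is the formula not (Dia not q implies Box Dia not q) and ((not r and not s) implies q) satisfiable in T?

Yes, satisfiable

1. not (Dia not q implies Box Dia not q) and ((not r and not s) implies q), u
2. not (Dia not q implies Box Dia not q), u
3. (not r and not s) implies q, u
4. Dia not q, u
5. not Box Dia not q, u
6. q, u
7. not q, v
8. not Dia not q, w
9. q, w
Accessibility: uRu, uRv, uRw, vRv, wRw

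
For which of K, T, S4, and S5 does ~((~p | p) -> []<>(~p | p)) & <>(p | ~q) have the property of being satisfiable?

K

K-tableau for the formula:
1. ~((~p | p) -> []<>(~p | p)) & <>(p | ~q), w0
2. ~((~p | p) -> []<>(~p | p)), w0   [&-rule on 1]
3. <>(p | ~q), w0   [&-rule on 1]
4. ~p | p, w0   [~->-rule on 2]
5. ~[]<>(~p | p), w0   [~->-rule on 2]
6. p, w0   [|-rule on 4 (branches; this branch)]
7. p | ~q, w1   [<>-rule on 3: fresh world w1, w0Rw1]
8. ~q, w1   [|-rule on 7 (branches; this branch)]
9. ~<>(~p | p), w2   [~[]-rule on 5: fresh world w2, w0Rw2]
Accessibility: w0Rw1, w0Rw2
Complete open branch: satisfiable in K.
T-tableau for the formula:
1. ~((~p | p) -> []<>(~p | p)) & <>(p | ~q), w0
2. ~((~p | p) -> []<>(~p | p)), w0   [&-rule on 1]
3. <>(p | ~q), w0   [&-rule on 1]
4. ~p | p, w0   [~->-rule on 2]
5. ~[]<>(~p | p), w0   [~->-rule on 2]
6. p, w0   [|-rule on 4 (branches; this branch)]
7. p | ~q, w1   [<>-rule on 3: fresh world w1, w0Rw1]
8. ~q, w1   [|-rule on 7 (branches; this branch)]
9. ~<>(~p | p), w2   [~[]-rule on 5: fresh world w2, w0Rw2]
10. ~(~p | p), w2   [~<>-rule on 9 via w2Rw2]
11. p, w2   [~|-rule on 10]
12. ~p, w2   [~|-rule on 10]
Accessibility: w0Rw0, w0Rw1, w0Rw2, w1Rw1, w2Rw2
Branch closes: p and ~p both at w2.
Every branch closes (one shown): unsatisfiable in T, hence also in S4, S5 (every S4/S5-frame is a T-frame).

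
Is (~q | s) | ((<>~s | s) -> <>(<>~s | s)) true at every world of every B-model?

Valid

Tableau for the negation ~((~q | s) | ((<>~s | s) -> <>(<>~s | s))):
1. ~((~q | s) | ((<>~s | s) -> <>(<>~s | s))), w0
2. ~(~q | s), w0   [~|-rule on 1]
3. ~((<>~s | s) -> <>(<>~s | s)), w0   [~|-rule on 1]
4. q, w0   [~|-rule on 2]
5. ~s, w0   [~|-rule on 2]
6. <>~s | s, w0   [~->-rule on 3]
7. ~<>(<>~s | s), w0   [~->-rule on 3]
8. ~(<>~s | s), w0   [~<>-rule on 7 via w0Rw0]
9. ~<>~s, w0   [~|-rule on 8]
10. s, w0   [~<>-rule on 9 via w0Rw0]
Accessibility: w0Rw0
Branch closes: s and ~s both at w0.
Every branch of the negation's tableau closes; the branch above is one of them.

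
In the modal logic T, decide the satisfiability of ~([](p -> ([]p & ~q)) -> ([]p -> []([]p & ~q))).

No, unsatisfiable

1. ~([](p -> ([]p & ~q)) -> ([]p -> []([]p & ~q))), 0
2. [](p -> ([]p & ~q)), 0
3. ~([]p -> []([]p & ~q)), 0
4. []p, 0
5. ~[]([]p & ~q), 0
6. p -> ([]p & ~q), 0
7. p, 0
8. []p & ~q, 0
9. ~q, 0
10. ~([]p & ~q), 1
11. p -> ([]p & ~q), 1
12. p, 1
13. ~[]p, 1
14. []p & ~q, 1
15. []p, 1
16. ~q, 1
17. ~p, 2
18. p, 2
Accessibility: 0R0, 0R1, 1R1, 1R2, 2R2
Branch closes: p and ~p both at 2.
Every branch closes; the branch above is one of them.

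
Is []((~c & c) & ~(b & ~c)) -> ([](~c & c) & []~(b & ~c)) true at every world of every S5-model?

Valid in S5

Tableau for the negation ~([]((~c & c) & ~(b & ~c)) -> ([](~c & c) & []~(b & ~c))):
1. ~([]((~c & c) & ~(b & ~c)) -> ([](~c & c) & []~(b & ~c))), w0
2. []((~c & c) & ~(b & ~c)), w0   [~->-rule on 1]
3. ~([](~c & c) & []~(b & ~c)), w0   [~->-rule on 1]
4. (~c & c) & ~(b & ~c), w0   [[]-rule on 2 via w0Rw0]
5. ~c & c, w0   [&-rule on 4]
6. ~(b & ~c), w0   [&-rule on 4]
7. ~c, w0   [&-rule on 5]
8. c, w0   [&-rule on 5]
Accessibility: w0Rw0
Branch closes: c and ~c both at w0.
Every branch of the negation's tableau closes; the branch above is one of them.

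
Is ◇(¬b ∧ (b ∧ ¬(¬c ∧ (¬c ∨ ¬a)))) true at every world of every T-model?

Tableau for the negation ¬◇(¬b ∧ (b ∧ ¬(¬c ∧ (¬c ∨ ¬a)))):
1. ¬◇(¬b ∧ (b ∧ ¬(¬c ∧ (¬c ∨ ¬a)))), w0
2. ¬(¬b ∧ (b ∧ ¬(¬c ∧ (¬c ∨ ¬a)))), w0   [¬◇-rule on 1 via w0Rw0]
3. ¬(b ∧ ¬(¬c ∧ (¬c ∨ ¬a))), w0   [¬∧-rule on 2 (branches; this branch)]
4. ¬c ∧ (¬c ∨ ¬a), w0   [¬∧-rule on 3 (branches; this branch)]
5. ¬c, w0   [∧-rule on 4]
6. ¬c ∨ ¬a, w0   [∧-rule on 4]
7. ¬a, w0   [∨-rule on 6 (branches; this branch)]
Accessibility: w0Rw0
The negation has an open branch (countermodel exists).

Not valid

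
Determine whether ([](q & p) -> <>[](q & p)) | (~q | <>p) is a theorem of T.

Valid in T

Tableau for the negation ~(([](q & p) -> <>[](q & p)) | (~q | <>p)):
1. ~(([](q & p) -> <>[](q & p)) | (~q | <>p)), w0
2. ~([](q & p) -> <>[](q & p)), w0
3. ~(~q | <>p), w0
4. [](q & p), w0
5. ~<>[](q & p), w0
6. q, w0
7. ~<>p, w0
8. q & p, w0
9. p, w0
10. ~[](q & p), w0
11. ~p, w0
Accessibility: w0Rw0
Branch closes: p and ~p both at w0.
All branches of the negation close; one closing branch shown above.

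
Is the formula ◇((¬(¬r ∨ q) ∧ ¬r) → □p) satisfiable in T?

1. ◇((¬(¬r ∨ q) ∧ ¬r) → □p), u
2. (¬(¬r ∨ q) ∧ ¬r) → □p, v   [◇-rule on 1: fresh world v, uRv]
3. □p, v   [→-rule on 2 (branches; this branch)]
4. p, v   [□-rule on 3 via vRv]
Accessibility: uRu, uRv, vRv

Satisfiable (open branch found)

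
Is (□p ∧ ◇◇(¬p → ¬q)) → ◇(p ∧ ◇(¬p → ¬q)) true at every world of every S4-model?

Tableau for the negation ¬((□p ∧ ◇◇(¬p → ¬q)) → ◇(p ∧ ◇(¬p → ¬q))):
1. ¬((□p ∧ ◇◇(¬p → ¬q)) → ◇(p ∧ ◇(¬p → ¬q))), w0
2. □p ∧ ◇◇(¬p → ¬q), w0
3. ¬◇(p ∧ ◇(¬p → ¬q)), w0
4. □p, w0
5. ◇◇(¬p → ¬q), w0
6. ¬(p ∧ ◇(¬p → ¬q)), w0
7. p, w0
8. ¬◇(¬p → ¬q), w0
9. ¬(¬p → ¬q), w0
10. ¬p, w0
11. q, w0
Accessibility: w0Rw0
Branch closes: p and ¬p both at w0.
Every branch of the negation's tableau closes; the branch above is one of them.

Valid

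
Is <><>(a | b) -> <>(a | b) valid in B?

Tableau for the negation ~(<><>(a | b) -> <>(a | b)):
1. ~(<><>(a | b) -> <>(a | b)), 0
2. <><>(a | b), 0
3. ~<>(a | b), 0
4. ~(a | b), 0
5. ~a, 0
6. ~b, 0
7. <>(a | b), 1
8. ~(a | b), 1
9. ~a, 1
10. ~b, 1
11. a | b, 2
12. b, 2
Accessibility: 0R0, 0R1, 1R0, 1R1, 1R2, 2R1, 2R2
The negation has an open branch (countermodel exists).

No, not valid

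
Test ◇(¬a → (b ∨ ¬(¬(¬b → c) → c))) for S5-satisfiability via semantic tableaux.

1. ◇(¬a → (b ∨ ¬(¬(¬b → c) → c))), u
2. ¬a → (b ∨ ¬(¬(¬b → c) → c)), v   [◇-rule on 1: fresh world v, uRv]
3. b ∨ ¬(¬(¬b → c) → c), v   [→-rule on 2 (branches; this branch)]
4. ¬(¬(¬b → c) → c), v   [∨-rule on 3 (branches; this branch)]
5. ¬(¬b → c), v   [¬→-rule on 4]
6. ¬c, v   [¬→-rule on 4]
7. ¬b, v   [¬→-rule on 5]
Accessibility: uRu, uRv, vRu, vRv

Satisfiable (open branch found)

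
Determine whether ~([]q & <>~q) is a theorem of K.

Tableau for the negation []q & <>~q:
1. []q & <>~q, u
2. []q, u
3. <>~q, u
4. ~q, v
5. q, v
Accessibility: uRv
Branch closes: q and ~q both at v.
All branches of the negation close; one closing branch shown above.

Valid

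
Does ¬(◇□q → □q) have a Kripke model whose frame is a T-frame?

Satisfiable

1. ¬(◇□q → □q), 0
2. ◇□q, 0
3. ¬□q, 0
4. □q, 1
5. q, 1
6. ¬q, 2
Accessibility: 0R0, 0R1, 0R2, 1R1, 2R2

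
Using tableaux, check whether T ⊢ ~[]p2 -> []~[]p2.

Tableau for the negation ~(~[]p2 -> []~[]p2):
1. ~(~[]p2 -> []~[]p2), w0
2. ~[]p2, w0   [~->-rule on 1]
3. ~[]~[]p2, w0   [~->-rule on 1]
4. ~p2, w1   [~[]-rule on 2: fresh world w1, w0Rw1]
5. []p2, w2   [~[]-rule on 3: fresh world w2, w0Rw2]
6. p2, w2   [[]-rule on 5 via w2Rw2]
Accessibility: w0Rw0, w0Rw1, w0Rw2, w1Rw1, w2Rw2
The negation has an open branch (countermodel exists).

Not valid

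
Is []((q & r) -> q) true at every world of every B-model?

Valid in B

Tableau for the negation ~[]((q & r) -> q):
1. ~[]((q & r) -> q), 0
2. ~((q & r) -> q), 1   [~[]-rule on 1: fresh world 1, 0R1]
3. q & r, 1   [~->-rule on 2]
4. ~q, 1   [~->-rule on 2]
5. q, 1   [&-rule on 3]
6. r, 1   [&-rule on 3]
Accessibility: 0R0, 0R1, 1R0, 1R1
Branch closes: q and ~q both at 1.
Every branch of the negation's tableau closes; the branch above is one of them.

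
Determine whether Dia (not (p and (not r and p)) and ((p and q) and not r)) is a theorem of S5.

Not valid

Tableau for the negation not Dia (not (p and (not r and p)) and ((p and q) and not r)):
1. not Dia (not (p and (not r and p)) and ((p and q) and not r)), 0
2. not (not (p and (not r and p)) and ((p and q) and not r)), 0
3. not ((p and q) and not r), 0
4. r, 0
Accessibility: 0R0
The negation has an open branch (countermodel exists).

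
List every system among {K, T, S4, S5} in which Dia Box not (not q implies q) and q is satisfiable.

S5-tableau for the formula:
1. Dia Box not (not q implies q) and q, w0
2. Dia Box not (not q implies q), w0
3. q, w0
4. Box not (not q implies q), w1
5. not (not q implies q), w0
6. not q, w0
Accessibility: w0Rw0, w0Rw1, w1Rw0, w1Rw1
Branch closes: q and not q both at w0.
Every branch closes (one shown): unsatisfiable in S5.
S4-tableau for the formula:
1. Dia Box not (not q implies q) and q, w0
2. Dia Box not (not q implies q), w0
3. q, w0
4. Box not (not q implies q), w1
5. not (not q implies q), w1
6. not q, w1
Accessibility: w0Rw0, w0Rw1, w1Rw1
Complete open branch: satisfiable in S4, hence also in K, T (this S4-model is also a K-model and a T-model).

K, T, S4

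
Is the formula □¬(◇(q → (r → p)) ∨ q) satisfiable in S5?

Unsatisfiable (every branch closes)

1. □¬(◇(q → (r → p)) ∨ q), u
2. ¬(◇(q → (r → p)) ∨ q), u
3. ¬◇(q → (r → p)), u
4. ¬q, u
5. ¬(q → (r → p)), u
6. q, u
7. ¬(r → p), u
Accessibility: uRu
Branch closes: q and ¬q both at u.
(One branch shown.) All branches close.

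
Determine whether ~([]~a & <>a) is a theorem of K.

Tableau for the negation []~a & <>a:
1. []~a & <>a, u
2. []~a, u
3. <>a, u
4. a, v
5. ~a, v
Accessibility: uRv
Branch closes: a and ~a both at v.
Every branch of the negation's tableau closes; the branch above is one of them.

Yes, valid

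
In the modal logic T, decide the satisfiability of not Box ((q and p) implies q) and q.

No, unsatisfiable

1. not Box ((q and p) implies q) and q, w0
2. not Box ((q and p) implies q), w0
3. q, w0
4. not ((q and p) implies q), w1
5. q and p, w1
6. not q, w1
7. q, w1
8. p, w1
Accessibility: w0Rw0, w0Rw1, w1Rw1
Branch closes: q and not q both at w1.
(One branch shown.) All branches close.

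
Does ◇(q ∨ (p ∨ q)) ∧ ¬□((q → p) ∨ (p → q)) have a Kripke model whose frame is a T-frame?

1. ◇(q ∨ (p ∨ q)) ∧ ¬□((q → p) ∨ (p → q)), w0
2. ◇(q ∨ (p ∨ q)), w0
3. ¬□((q → p) ∨ (p → q)), w0
4. q ∨ (p ∨ q), w1
5. p ∨ q, w1
6. q, w1
7. ¬((q → p) ∨ (p → q)), w2
8. ¬(q → p), w2
9. ¬(p → q), w2
10. q, w2
11. ¬p, w2
12. p, w2
13. ¬q, w2
Accessibility: w0Rw0, w0Rw1, w0Rw2, w1Rw1, w2Rw2
Branch closes: p and ¬p both at w2.
All branches of the tableau close; one closing branch shown above.

Unsatisfiable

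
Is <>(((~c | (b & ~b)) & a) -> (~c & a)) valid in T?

Tableau for the negation ~<>(((~c | (b & ~b)) & a) -> (~c & a)):
1. ~<>(((~c | (b & ~b)) & a) -> (~c & a)), u
2. ~(((~c | (b & ~b)) & a) -> (~c & a)), u
3. (~c | (b & ~b)) & a, u
4. ~(~c & a), u
5. ~c | (b & ~b), u
6. a, u
7. c, u
8. b & ~b, u
9. b, u
10. ~b, u
Accessibility: uRu
Branch closes: b and ~b both at u.
Every branch of the negation's tableau closes; the branch above is one of them.

Yes, valid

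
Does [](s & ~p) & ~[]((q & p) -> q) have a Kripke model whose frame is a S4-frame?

No, unsatisfiable

1. [](s & ~p) & ~[]((q & p) -> q), u
2. [](s & ~p), u   [&-rule on 1]
3. ~[]((q & p) -> q), u   [&-rule on 1]
4. s & ~p, u   [[]-rule on 2 via uRu]
5. s, u   [&-rule on 4]
6. ~p, u   [&-rule on 4]
7. ~((q & p) -> q), v   [~[]-rule on 3: fresh world v, uRv]
8. q & p, v   [~->-rule on 7]
9. ~q, v   [~->-rule on 7]
10. q, v   [&-rule on 8]
11. p, v   [&-rule on 8]
Accessibility: uRu, uRv, vRv
Branch closes: q and ~q both at v.
Every branch closes; the branch above is one of them.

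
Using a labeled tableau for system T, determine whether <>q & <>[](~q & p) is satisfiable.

Satisfiable

1. <>q & <>[](~q & p), w0
2. <>q, w0   [&-rule on 1]
3. <>[](~q & p), w0   [&-rule on 1]
4. q, w1   [<>-rule on 2: fresh world w1, w0Rw1]
5. [](~q & p), w2   [<>-rule on 3: fresh world w2, w0Rw2]
6. ~q & p, w2   [[]-rule on 5 via w2Rw2]
7. ~q, w2   [&-rule on 6]
8. p, w2   [&-rule on 6]
Accessibility: w0Rw0, w0Rw1, w0Rw2, w1Rw1, w2Rw2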